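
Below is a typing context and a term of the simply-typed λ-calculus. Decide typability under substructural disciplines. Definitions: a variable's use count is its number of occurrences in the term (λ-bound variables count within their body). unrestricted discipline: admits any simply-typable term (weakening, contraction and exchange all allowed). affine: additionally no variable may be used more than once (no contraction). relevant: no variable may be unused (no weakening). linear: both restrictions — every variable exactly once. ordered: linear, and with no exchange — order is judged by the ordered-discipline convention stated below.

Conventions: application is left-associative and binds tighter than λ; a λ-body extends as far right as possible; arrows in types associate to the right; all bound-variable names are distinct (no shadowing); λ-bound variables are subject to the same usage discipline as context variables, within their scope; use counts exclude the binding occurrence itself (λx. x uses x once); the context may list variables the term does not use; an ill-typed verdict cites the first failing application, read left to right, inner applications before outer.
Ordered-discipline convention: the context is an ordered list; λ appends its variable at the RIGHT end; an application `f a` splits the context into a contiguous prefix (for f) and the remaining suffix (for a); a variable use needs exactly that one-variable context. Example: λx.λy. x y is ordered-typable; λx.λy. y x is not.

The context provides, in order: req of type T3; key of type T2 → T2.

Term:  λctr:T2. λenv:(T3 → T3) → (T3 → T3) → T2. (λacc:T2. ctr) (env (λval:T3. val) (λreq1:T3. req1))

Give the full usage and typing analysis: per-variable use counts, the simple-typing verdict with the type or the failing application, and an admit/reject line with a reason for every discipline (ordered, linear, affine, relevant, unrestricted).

counts: req: 0×, key: 0×, ctr (bound): 1×, env (bound): 1×, acc (bound): 0×, val (bound): 1×, req1 (bound): 1×
uses in reading order: ctr, env, val, req1
typing: the term checks, with type T2 → ((T3 → T3) → (T3 → T3) → T2) → T2
ordered ✗ (req, key, acc never used (weakening))
linear ✗ (req, key, acc never used (weakening))
affine ✓ (no duplicate uses among req, key, ctr, env, acc, val, req1)
relevant ✗ (req, key, acc never used (weakening))
unrestricted ✓ (well-typed at T2 → ((T3 → T3) → (T3 → T3) → T2) → T2; no restrictions here)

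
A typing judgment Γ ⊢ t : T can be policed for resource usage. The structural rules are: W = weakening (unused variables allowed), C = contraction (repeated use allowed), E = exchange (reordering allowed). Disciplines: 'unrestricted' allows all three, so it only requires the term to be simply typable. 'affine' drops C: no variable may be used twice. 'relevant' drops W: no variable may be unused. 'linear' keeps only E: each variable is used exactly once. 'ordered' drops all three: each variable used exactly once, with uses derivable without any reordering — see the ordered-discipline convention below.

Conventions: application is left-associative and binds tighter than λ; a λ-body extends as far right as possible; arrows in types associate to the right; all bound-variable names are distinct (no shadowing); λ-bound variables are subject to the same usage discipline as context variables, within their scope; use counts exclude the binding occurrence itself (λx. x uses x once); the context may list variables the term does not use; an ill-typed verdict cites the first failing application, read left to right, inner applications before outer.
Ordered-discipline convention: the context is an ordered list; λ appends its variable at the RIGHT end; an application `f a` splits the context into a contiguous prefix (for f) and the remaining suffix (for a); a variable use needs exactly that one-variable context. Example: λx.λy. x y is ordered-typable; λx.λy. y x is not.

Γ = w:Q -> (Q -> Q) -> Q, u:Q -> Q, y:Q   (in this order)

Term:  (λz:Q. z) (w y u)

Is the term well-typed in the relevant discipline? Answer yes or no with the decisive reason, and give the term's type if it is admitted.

yes — at least one use each (w, u, y, z); term : Q
use counts: w=1; u=1; y=1; z (bound)=1
order of uses: z, w, y, u
typing: the term checks, with type Q
across the five disciplines: ordered ✗, linear ✓, affine ✓, relevant ✓, unrestricted ✓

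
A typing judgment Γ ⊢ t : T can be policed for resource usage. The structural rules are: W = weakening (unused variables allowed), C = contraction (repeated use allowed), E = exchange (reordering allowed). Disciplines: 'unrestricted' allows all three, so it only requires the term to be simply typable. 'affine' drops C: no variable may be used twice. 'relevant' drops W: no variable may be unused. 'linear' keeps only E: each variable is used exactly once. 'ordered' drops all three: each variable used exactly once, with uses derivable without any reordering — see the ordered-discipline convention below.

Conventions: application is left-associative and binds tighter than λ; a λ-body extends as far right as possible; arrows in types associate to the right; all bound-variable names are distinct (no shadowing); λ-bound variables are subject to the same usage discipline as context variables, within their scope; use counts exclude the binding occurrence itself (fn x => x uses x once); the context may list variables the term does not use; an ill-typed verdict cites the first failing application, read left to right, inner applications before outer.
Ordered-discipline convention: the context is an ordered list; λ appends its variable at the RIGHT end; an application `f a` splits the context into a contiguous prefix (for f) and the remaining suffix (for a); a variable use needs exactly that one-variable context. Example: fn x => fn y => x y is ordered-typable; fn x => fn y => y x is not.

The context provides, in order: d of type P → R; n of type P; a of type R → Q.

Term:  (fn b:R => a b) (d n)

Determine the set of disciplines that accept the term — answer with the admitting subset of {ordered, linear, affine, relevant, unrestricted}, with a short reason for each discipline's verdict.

admitted in: linear, affine, relevant, unrestricted
use counts: d=1, n=1, a=1, b [bound]=1
order of uses: a, b, d, n
typing: ✓ — Q
ordered ✗ (no ordered split (uses run a, b, d, n))
linear ✓ (d, n, a, b: one use apiece)
affine ✓ (d, n, a, b: no repeats, contraction unneeded)
relevant ✓ (every one of d, n, a, b appears)
unrestricted ✓ (simply typable at Q; W, C, E all held)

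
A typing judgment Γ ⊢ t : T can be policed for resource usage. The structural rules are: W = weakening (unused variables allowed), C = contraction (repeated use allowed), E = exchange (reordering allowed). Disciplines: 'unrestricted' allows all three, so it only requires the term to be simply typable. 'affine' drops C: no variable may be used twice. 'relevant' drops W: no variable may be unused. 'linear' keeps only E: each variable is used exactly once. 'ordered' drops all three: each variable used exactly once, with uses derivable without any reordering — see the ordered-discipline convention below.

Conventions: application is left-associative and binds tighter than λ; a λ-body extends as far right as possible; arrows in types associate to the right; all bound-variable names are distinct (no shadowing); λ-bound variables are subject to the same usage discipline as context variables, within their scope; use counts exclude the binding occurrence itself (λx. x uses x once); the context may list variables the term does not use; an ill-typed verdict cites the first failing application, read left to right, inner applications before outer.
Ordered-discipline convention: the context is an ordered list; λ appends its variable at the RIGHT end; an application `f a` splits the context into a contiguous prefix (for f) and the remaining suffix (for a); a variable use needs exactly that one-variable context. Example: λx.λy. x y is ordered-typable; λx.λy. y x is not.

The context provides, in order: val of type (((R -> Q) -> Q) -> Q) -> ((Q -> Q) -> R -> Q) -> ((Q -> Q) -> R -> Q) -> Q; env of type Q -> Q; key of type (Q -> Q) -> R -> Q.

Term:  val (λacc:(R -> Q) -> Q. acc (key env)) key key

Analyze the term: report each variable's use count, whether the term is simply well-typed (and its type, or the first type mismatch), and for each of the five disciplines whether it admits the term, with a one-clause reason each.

counts: val ×1, env ×1, key ×3, acc (bound) ×1
left-to-right use order: val, acc, key, env, key, key
typing: well-typed — term : Q
ordered ✗ (needs contraction — key ×3)
linear ✗ (needs contraction — key ×3)
affine ✗ (needs contraction — key ×3)
relevant ✓ (every one of val, env, key, acc appears)
unrestricted ✓ (simply typable at Q; W, C, E all held)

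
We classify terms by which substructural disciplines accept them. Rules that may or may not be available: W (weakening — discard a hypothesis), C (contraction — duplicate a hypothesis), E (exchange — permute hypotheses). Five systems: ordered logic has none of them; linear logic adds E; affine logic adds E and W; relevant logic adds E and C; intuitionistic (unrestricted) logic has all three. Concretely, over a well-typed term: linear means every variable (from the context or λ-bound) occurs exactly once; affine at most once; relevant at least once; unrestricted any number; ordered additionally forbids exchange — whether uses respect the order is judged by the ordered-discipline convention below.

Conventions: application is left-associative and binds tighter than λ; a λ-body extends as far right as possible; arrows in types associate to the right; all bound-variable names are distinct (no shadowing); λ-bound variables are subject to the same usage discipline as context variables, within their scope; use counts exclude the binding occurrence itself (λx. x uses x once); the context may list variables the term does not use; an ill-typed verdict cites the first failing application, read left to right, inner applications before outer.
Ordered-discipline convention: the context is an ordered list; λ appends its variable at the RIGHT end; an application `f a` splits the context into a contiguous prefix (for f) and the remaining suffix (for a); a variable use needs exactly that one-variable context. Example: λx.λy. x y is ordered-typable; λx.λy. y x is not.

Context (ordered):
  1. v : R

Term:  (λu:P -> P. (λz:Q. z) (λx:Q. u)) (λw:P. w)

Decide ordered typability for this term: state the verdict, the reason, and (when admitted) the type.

no — not simply typable
variable uses: v=0; u (bound)=1; z (bound)=1; x (bound)=0; w (bound)=1
uses in reading order: z, u, w
typing: ill-typed: argument of type Q -> P -> P where Q is required
per-discipline verdicts: ordered ✗, linear ✗, affine ✗, relevant ✗, unrestricted ✗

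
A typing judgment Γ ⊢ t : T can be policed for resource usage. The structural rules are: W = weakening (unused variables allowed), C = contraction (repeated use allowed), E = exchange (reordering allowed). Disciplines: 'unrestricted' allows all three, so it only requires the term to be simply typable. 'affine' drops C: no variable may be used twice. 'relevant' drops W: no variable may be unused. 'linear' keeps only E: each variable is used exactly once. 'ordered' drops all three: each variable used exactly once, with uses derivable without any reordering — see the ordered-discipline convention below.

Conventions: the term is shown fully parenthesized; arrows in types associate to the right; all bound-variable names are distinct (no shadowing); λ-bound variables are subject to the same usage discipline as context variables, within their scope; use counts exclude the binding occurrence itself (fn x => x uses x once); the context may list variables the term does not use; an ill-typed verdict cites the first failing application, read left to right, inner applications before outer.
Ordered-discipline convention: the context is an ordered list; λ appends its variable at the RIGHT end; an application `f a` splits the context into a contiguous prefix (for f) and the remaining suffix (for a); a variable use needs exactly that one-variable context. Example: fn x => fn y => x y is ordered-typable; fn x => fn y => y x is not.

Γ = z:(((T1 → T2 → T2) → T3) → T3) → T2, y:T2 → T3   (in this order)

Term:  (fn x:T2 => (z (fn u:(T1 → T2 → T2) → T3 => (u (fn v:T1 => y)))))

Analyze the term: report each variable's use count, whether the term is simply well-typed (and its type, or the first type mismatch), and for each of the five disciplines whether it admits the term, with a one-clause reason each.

counts: z=1, y=1, x (λ-bound)=0, u (λ-bound)=1, v (λ-bound)=0
uses in reading order: z, u, y
typing: ill-typed: an argument T1 → T2 → T3 mismatches the expected T1 → T2 → T2
ordered: ✗, not simply typable
linear: ✗, fails simple typing
affine: ✗, a type mismatch blocks all five
relevant: ✗, the type mismatch rejects it
unrestricted: ✗, not simply typable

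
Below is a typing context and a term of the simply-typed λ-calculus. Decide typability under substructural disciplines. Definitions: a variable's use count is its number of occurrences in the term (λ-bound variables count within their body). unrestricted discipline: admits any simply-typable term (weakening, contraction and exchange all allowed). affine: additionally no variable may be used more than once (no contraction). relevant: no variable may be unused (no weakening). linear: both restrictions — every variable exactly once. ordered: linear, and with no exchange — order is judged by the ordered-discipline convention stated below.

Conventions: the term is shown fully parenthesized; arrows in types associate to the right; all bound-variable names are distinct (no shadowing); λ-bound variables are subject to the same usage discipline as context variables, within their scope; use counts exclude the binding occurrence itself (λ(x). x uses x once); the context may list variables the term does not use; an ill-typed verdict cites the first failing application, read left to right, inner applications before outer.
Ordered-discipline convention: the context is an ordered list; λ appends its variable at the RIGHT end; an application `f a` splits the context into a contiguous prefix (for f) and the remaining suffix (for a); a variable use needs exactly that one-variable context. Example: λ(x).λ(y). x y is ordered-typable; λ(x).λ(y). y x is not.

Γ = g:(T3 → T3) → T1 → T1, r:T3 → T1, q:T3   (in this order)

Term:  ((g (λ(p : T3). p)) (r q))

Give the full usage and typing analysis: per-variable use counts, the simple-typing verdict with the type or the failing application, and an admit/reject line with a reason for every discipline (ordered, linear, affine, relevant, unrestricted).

usage: g: 1; r: 1; q: 1; p (λ-bound): 1
left-to-right use order: g, p, r, q
typing: the term checks, with type T1
ordered: ✓ — single-use (g, r, q, p), ordered derivation ok
linear: ✓ — single use per variable (g, r, q, p)
affine: ✓ — none of g, r, q, p used more than once
relevant: ✓ — g, r, q, p: all used, weakening unneeded
unrestricted: ✓ — typability at T1 is all that's needed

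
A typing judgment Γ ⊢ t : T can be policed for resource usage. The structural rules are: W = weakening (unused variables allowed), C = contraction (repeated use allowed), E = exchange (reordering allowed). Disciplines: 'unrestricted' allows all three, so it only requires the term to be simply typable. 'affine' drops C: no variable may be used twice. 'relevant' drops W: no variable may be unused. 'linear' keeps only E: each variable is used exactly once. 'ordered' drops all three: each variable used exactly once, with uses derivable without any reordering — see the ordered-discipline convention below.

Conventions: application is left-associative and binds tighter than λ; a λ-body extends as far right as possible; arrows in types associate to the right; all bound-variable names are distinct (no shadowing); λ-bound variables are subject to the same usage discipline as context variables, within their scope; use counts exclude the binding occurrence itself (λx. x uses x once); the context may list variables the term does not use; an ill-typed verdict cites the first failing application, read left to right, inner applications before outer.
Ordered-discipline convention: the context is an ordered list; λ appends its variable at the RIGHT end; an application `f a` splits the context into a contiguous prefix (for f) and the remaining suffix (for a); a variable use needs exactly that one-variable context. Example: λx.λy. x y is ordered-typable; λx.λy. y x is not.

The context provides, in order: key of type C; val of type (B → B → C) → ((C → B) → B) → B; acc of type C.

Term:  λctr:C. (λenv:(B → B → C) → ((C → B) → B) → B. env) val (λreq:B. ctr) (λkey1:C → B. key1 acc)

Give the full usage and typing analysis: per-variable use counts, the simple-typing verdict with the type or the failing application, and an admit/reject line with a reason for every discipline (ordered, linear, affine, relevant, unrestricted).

usage: key=0, val=1, acc=1, ctr (bound)=1, env (bound)=1, req (bound)=0, key1 (bound)=1
use order (left to right): env, val, ctr, key1, acc
typing: ill-typed: an application expects B → B → C but receives B → C
ordered: ✗ — fails simple typing
linear: ✗ — a type mismatch blocks all five
affine: ✗ — the type mismatch rejects it
relevant: ✗ — not simply typable
unrestricted: ✗ — fails simple typing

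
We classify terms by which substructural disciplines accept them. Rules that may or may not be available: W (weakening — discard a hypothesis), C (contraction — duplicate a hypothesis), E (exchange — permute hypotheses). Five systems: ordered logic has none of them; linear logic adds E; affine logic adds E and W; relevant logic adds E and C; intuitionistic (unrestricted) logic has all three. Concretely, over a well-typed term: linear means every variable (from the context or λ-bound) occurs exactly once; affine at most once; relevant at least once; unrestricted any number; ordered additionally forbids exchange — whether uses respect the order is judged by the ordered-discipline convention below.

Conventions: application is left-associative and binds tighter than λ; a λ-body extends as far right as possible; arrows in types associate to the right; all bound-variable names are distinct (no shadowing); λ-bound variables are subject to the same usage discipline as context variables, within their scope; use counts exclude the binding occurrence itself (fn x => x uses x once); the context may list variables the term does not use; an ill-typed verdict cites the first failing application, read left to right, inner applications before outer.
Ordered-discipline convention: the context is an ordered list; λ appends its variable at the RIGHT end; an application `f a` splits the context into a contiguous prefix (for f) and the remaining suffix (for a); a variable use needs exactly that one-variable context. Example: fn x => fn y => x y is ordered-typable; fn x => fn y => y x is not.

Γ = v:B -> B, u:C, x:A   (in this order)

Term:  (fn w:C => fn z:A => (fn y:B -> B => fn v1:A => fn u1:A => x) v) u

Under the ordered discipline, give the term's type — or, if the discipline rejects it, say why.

not well-typed under ordered — needs weakening: w, z, y, v1, u1 unused
variable uses: v: 1; u: 1; x: 1; w [bound]: 0; z [bound]: 0; y [bound]: 0; v1 [bound]: 0; u1 [bound]: 0
uses in reading order: x, v, u
typing: well-typed at A -> A -> A -> A
per-discipline verdicts: ordered ✗; linear ✗; affine ✓; relevant ✗; unrestricted ✓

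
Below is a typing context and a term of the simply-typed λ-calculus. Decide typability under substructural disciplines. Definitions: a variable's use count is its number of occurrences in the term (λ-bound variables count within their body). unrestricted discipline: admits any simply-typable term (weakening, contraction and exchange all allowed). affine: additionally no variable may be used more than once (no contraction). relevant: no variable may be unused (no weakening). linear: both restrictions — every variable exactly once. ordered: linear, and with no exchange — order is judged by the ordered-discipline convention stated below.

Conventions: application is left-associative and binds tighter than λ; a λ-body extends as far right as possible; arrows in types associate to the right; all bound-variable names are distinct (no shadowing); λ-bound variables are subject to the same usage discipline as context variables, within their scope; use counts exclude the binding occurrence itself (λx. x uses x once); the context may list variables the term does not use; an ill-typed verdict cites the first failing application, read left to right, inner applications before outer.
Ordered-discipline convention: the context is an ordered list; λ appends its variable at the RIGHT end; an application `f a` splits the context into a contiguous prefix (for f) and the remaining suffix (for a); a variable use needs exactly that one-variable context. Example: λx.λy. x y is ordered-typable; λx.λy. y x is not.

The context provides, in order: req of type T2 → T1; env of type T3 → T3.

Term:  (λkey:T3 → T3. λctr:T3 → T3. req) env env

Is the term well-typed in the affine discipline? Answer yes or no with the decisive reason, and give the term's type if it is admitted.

no — needs contraction — env ×2
counts: req: 1, env: 2, key [bound]: 0, ctr [bound]: 0
left-to-right use order: req, env, env
typing: well-typed — term : T2 → T1
per-discipline verdicts: ordered ✗, linear ✗, affine ✗, relevant ✗, unrestricted ✓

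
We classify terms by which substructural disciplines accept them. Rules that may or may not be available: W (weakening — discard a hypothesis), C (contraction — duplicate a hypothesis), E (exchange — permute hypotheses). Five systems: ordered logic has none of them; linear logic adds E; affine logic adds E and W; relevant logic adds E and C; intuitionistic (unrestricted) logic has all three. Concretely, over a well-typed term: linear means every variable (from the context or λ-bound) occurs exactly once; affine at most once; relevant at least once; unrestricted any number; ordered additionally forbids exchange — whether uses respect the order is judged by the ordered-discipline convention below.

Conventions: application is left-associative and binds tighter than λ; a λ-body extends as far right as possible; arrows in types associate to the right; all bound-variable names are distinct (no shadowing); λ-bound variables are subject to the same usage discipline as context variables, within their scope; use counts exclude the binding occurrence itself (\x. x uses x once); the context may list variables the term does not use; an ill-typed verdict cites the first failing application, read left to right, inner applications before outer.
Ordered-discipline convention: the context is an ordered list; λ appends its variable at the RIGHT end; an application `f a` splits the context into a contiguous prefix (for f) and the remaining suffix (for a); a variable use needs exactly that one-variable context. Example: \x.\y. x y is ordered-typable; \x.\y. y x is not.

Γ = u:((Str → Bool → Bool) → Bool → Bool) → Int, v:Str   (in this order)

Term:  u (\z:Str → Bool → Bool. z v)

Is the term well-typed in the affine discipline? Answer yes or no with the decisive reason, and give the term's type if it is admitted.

yes — no duplicate uses among u, v, z; term : Int
counts: u ×1; v ×1; z (λ-bound) ×1
uses in reading order: u, z, v
typing: ✓ — Int
summary: ordered ✗ · linear ✓ · affine ✓ · relevant ✓ · unrestricted ✓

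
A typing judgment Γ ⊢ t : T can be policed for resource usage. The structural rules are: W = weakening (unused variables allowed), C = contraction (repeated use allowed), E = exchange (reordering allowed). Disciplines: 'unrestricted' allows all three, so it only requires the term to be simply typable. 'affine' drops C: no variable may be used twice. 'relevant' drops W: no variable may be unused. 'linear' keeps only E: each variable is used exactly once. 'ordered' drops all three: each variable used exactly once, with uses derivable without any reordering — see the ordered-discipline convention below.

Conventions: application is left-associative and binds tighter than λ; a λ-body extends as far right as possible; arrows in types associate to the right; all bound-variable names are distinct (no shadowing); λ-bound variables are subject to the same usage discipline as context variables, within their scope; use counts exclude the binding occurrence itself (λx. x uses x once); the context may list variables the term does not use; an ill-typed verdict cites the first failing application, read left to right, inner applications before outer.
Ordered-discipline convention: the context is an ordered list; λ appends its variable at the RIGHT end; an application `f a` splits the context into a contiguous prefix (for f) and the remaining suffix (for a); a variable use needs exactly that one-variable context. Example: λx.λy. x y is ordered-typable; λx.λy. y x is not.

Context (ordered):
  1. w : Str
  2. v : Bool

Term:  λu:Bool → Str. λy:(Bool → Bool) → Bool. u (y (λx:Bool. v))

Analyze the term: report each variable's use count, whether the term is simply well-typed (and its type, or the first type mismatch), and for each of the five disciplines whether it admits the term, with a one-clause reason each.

use counts: w: 0, v: 1, u (bound): 1, y (bound): 1, x (bound): 0
left-to-right use order: u, y, v
typing: ✓ — (Bool → Str) → ((Bool → Bool) → Bool) → Str
ordered: ✗, unused: w, x — weakening required
linear: ✗, unused: w, x — weakening required
affine: ✓, at most one use each (w, v, u, y, x)
relevant: ✗, unused: w, x — weakening required
unrestricted: ✓, typability at (Bool → Str) → ((Bool → Bool) → Bool) → Str is all that's needed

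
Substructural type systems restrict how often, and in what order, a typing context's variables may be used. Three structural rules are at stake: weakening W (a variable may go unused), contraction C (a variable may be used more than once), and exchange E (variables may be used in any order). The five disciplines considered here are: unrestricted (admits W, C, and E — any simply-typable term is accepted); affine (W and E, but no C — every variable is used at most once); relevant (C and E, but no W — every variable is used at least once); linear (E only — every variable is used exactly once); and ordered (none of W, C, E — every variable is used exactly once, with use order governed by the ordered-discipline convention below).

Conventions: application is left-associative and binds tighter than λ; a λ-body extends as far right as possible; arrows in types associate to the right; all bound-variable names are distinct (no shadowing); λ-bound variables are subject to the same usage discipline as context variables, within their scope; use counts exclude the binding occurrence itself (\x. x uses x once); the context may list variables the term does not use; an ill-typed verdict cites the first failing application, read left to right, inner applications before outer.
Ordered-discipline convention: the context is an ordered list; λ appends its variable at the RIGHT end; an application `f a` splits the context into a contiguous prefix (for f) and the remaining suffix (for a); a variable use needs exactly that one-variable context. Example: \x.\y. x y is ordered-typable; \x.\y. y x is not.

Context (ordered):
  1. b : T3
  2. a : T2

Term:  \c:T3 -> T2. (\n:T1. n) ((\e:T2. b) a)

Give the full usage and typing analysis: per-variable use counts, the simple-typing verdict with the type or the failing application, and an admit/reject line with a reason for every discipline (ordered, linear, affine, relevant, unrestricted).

use counts: b: 1, a: 1, c (λ-bound): 0, n (λ-bound): 1, e (λ-bound): 0
use order (left to right): n, b, a
typing: ill-typed: a function awaiting T1 gets T3
ordered: ✗ — fails simple typing
linear: ✗ — a type mismatch blocks all five
affine: ✗ — the type mismatch rejects it
relevant: ✗ — not simply typable
unrestricted: ✗ — fails simple typing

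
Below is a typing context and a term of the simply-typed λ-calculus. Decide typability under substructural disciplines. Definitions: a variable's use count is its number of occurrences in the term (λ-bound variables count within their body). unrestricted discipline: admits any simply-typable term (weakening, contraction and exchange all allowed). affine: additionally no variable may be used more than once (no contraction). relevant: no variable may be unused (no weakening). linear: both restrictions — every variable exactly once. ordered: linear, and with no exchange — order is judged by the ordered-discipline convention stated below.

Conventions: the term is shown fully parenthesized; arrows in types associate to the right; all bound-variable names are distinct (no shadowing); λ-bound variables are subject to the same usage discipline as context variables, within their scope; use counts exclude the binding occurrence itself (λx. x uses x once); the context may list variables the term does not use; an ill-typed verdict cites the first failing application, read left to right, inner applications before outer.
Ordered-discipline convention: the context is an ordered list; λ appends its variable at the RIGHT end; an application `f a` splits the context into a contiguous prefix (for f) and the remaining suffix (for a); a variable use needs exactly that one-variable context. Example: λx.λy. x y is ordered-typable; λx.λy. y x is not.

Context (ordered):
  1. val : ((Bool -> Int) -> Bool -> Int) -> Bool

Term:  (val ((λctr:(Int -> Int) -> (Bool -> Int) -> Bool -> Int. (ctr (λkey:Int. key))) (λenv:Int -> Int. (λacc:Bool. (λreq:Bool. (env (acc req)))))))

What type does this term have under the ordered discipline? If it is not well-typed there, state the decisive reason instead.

not well-typed under ordered — not simply typable
variable uses: val: 1×; ctr (λ-bound): 1×; key (λ-bound): 1×; env (λ-bound): 1×; acc (λ-bound): 1×; req (λ-bound): 1×
order of uses: val, ctr, key, env, acc, req
typing: ill-typed: can't apply a value of type Bool
summary: ordered ✗, linear ✗, affine ✗, relevant ✗, unrestricted ✗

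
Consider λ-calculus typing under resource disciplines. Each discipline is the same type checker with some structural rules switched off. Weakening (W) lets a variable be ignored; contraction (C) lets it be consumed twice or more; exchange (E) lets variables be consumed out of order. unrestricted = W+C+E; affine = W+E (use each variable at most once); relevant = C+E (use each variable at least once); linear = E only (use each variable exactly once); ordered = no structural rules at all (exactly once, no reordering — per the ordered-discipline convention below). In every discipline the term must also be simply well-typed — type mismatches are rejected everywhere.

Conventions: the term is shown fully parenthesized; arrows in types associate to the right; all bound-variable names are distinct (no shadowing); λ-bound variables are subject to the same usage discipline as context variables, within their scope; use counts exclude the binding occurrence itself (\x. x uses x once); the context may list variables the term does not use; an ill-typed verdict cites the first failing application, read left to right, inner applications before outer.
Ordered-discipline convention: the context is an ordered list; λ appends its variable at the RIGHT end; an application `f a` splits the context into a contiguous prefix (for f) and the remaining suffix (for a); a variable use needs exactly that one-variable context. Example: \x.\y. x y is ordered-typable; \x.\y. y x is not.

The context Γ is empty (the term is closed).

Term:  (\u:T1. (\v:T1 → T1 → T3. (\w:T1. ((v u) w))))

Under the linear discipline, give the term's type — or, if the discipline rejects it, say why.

term : T1 → (T1 → T1 → T3) → T1 → T3
usage: u [bound]: 1×; v [bound]: 1×; w [bound]: 1×
left-to-right use order: v, u, w
typing: well-typed — term : T1 → (T1 → T1 → T3) → T1 → T3
across the five disciplines: ordered ✗ · linear ✓ · affine ✓ · relevant ✓ · unrestricted ✓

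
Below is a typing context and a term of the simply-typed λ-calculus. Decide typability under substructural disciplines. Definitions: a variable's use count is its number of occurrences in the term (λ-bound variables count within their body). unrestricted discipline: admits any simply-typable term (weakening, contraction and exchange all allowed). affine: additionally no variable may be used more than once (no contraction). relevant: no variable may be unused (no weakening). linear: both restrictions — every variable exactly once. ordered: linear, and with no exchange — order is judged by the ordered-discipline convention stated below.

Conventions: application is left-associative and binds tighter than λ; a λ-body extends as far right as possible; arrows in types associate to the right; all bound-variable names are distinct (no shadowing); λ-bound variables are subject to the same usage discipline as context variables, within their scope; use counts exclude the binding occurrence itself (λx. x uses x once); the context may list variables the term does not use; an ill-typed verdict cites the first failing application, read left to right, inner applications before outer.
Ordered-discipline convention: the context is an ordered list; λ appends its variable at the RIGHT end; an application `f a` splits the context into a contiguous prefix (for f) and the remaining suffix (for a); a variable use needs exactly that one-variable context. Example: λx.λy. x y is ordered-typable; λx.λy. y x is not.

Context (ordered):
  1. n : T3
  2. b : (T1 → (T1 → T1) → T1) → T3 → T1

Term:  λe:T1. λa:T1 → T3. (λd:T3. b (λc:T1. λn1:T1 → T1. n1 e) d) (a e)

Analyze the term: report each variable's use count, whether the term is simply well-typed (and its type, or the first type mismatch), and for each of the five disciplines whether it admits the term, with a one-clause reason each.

counts: n: 0×, b: 1×, e (bound): 2×, a (bound): 1×, d (bound): 1×, c (bound): 0×, n1 (bound): 1×
order of uses: b, n1, e, d, a, e
typing: well-typed at T1 → (T1 → T3) → T1
ordered: ✗, needs contraction — e ×2; needs weakening: n, c unused
linear: ✗, needs contraction — e ×2; needs weakening: n, c unused
affine: ✗, needs contraction — e ×2
relevant: ✗, needs weakening: n, c unused
unrestricted: ✓, simply typable at T1 → (T1 → T3) → T1; W, C, E all held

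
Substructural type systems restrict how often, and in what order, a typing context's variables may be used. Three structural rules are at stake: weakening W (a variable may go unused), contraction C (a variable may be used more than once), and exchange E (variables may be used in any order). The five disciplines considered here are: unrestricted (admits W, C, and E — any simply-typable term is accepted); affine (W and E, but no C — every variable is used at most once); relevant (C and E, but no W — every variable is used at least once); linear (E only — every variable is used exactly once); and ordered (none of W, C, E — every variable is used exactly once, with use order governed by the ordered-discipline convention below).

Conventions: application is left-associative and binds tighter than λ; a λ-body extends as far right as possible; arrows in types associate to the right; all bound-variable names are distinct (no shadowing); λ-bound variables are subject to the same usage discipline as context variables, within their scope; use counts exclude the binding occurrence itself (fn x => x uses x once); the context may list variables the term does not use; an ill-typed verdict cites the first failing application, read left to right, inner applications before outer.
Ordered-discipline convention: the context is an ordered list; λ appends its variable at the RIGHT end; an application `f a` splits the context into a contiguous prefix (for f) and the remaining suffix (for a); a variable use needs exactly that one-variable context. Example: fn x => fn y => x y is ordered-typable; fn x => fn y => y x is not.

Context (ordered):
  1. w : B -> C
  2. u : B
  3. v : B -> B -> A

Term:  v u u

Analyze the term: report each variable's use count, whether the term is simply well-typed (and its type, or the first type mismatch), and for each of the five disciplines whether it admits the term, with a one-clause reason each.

use counts: w: 0, u: 2, v: 1
left-to-right use order: v, u, u
typing: ✓ — A
ordered ✗ (uses contraction: u ×2; w never used (weakening))
linear ✗ (uses contraction: u ×2; w never used (weakening))
affine ✗ (uses contraction: u ×2)
relevant ✗ (w never used (weakening))
unrestricted ✓ (type-checks (A) and nothing is barred)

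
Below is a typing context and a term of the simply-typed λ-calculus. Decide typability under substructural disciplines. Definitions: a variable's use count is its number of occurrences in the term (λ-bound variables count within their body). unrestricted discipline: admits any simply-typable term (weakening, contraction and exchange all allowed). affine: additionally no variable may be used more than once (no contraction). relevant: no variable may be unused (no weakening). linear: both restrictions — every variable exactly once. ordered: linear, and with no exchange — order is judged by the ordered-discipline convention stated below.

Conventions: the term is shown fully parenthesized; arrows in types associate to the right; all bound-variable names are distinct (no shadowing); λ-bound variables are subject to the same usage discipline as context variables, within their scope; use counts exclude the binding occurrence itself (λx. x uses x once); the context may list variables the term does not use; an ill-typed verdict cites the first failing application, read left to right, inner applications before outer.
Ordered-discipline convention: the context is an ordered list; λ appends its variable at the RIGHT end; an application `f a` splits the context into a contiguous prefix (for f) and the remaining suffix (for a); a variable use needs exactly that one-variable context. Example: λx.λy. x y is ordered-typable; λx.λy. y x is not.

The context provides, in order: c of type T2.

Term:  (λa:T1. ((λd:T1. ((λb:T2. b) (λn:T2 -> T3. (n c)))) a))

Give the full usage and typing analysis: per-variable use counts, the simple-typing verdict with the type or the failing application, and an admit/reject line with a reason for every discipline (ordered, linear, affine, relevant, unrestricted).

use counts: c: 1, a (bound): 1, d (bound): 0, b (bound): 1, n (bound): 1
uses in reading order: b, n, c, a
typing: ill-typed: an application expects T2 but receives (T2 -> T3) -> T3
ordered ✗ (fails simple typing)
linear ✗ (a type mismatch blocks all five)
affine ✗ (the type mismatch rejects it)
relevant ✗ (not simply typable)
unrestricted ✗ (fails simple typing)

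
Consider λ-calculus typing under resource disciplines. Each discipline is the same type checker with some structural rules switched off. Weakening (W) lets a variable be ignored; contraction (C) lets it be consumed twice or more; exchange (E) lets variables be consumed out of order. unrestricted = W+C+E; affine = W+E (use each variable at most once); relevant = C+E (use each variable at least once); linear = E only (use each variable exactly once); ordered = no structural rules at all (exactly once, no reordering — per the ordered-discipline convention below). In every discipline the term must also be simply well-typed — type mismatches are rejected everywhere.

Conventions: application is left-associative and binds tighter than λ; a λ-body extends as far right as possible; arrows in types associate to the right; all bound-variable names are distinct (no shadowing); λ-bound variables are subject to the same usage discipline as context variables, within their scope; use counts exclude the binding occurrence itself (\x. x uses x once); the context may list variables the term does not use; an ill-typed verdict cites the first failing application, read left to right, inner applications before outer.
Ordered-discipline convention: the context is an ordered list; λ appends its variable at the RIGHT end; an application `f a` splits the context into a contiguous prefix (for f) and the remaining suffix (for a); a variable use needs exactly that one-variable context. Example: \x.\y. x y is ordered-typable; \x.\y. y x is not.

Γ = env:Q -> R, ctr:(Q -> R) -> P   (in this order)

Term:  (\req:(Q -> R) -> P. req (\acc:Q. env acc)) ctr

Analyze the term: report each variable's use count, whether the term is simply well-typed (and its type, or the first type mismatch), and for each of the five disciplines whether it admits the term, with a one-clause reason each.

usage: env=1, ctr=1, req (bound)=1, acc (bound)=1
left-to-right use order: req, env, acc, ctr
typing: well-typed — term : P
ordered: ✗, needs exchange: uses follow req, env, acc, ctr
linear: ✓, each of env, ctr, req, acc used exactly once
affine: ✓, at most one use each (env, ctr, req, acc)
relevant: ✓, every one of env, ctr, req, acc appears
unrestricted: ✓, well-typed at P; no restrictions here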